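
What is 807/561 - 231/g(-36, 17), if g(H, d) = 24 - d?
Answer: -5902/187 ≈ -31.561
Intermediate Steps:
807/561 - 231/g(-36, 17) = 807/561 - 231/(24 - 1*17) = 807*(1/561) - 231/(24 - 17) = 269/187 - 231/7 = 269/187 - 231*1/7 = 269/187 - 33 = -5902/187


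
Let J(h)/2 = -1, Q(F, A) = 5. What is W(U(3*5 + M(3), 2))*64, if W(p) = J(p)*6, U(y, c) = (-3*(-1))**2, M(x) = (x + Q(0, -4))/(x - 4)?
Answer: -768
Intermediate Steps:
J(h) = -2 (J(h) = 2*(-1) = -2)
M(x) = (5 + x)/(-4 + x) (M(x) = (x + 5)/(x - 4) = (5 + x)/(-4 + x))
U(y, c) = 9 (U(y, c) = 3**2 = 9)
W(p) = -12 (W(p) = -2*6 = -12)
W(U(3*5 + M(3), 2))*64 = -12*64 = -768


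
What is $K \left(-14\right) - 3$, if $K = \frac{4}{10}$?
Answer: $- \frac{43}{5} \approx -8.6$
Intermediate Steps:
$K = \frac{2}{5}$ ($K = 4 \cdot \frac{1}{10} = \frac{2}{5} \approx 0.4$)
$K \left(-14\right) - 3 = \frac{2}{5} \left(-14\right) - 3 = - \frac{28}{5} - 3 = - \frac{43}{5}$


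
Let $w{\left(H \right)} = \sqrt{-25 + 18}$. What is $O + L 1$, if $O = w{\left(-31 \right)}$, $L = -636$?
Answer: $-636 + i \sqrt{7} \approx -636.0 + 2.6458 i$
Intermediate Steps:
$w{\left(H \right)} = i \sqrt{7}$ ($w{\left(H \right)} = \sqrt{-7} = i \sqrt{7}$)
$O = i \sqrt{7} \approx 2.6458 i$
$O + L 1 = i \sqrt{7} - 636 = -636 + i \sqrt{7}$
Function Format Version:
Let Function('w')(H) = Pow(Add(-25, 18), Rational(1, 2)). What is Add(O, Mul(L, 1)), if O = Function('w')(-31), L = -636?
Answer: Add(-636, Mul(I, Pow(7, Rational(1, 2)))) ≈ Add(-636.00, Mul(2.6458, I))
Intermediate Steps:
Function('w')(H) = Mul(I, Pow(7, Rational(1, 2))) (Function('w')(H) = Pow(-7, Rational(1, 2)) = Mul(I, Pow(7, Rational(1, 2))))
O = Mul(I, Pow(7, Rational(1, 2))) ≈ Mul(2.6458, I)
Add(O, Mul(L, 1)) = Add(Mul(I, Pow(7, Rational(1, 2))), Mul(-636, 1)) = Add(Mul(I, Pow(7, Rational(1, 2))), -636) = Add(-636, Mul(I, Pow(7, Rational(1, 2))))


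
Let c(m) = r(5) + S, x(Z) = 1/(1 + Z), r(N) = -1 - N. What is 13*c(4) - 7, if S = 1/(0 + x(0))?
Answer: -72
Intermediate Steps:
S = 1 (S = 1/(0 + 1/(1 + 0)) = 1/(0 + 1/1) = 1/(0 + 1) = 1/1 = 1)
c(m) = -5 (c(m) = (-1 - 1*5) + 1 = (-1 - 5) + 1 = -6 + 1 = -5)
13*c(4) - 7 = 13*(-5) - 7 = -65 - 7 = -72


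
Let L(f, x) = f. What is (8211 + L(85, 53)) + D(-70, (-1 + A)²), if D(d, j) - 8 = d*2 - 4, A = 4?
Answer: 8160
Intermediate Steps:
D(d, j) = 4 + 2*d (D(d, j) = 8 + (d*2 - 4) = 8 + (2*d - 4) = 8 + (-4 + 2*d) = 4 + 2*d)
(8211 + L(85, 53)) + D(-70, (-1 + A)²) = (8211 + 85) + (4 + 2*(-70)) = 8296 + (4 - 140) = 8296 - 136 = 8160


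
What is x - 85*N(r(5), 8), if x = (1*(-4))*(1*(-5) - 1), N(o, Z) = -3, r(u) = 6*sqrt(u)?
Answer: 279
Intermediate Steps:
x = 24 (x = -4*(-5 - 1) = -4*(-6) = 24)
x - 85*N(r(5), 8) = 24 - 85*(-3) = 24 + 255 = 279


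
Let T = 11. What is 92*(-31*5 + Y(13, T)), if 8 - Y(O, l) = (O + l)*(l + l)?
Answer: -62100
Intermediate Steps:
Y(O, l) = 8 - 2*l*(O + l) (Y(O, l) = 8 - (O + l)*(l + l) = 8 - (O + l)*2*l = 8 - 2*l*(O + l))
92*(-31*5 + Y(13, T)) = 92*(-31*5 + (8 - 2*11² - 2*13*11)) = 92*(-155 + (8 - 2*121 - 286)) = 92*(-155 + (8 - 242 - 286)) = 92*(-155 - 520) = 92*(-675) = -62100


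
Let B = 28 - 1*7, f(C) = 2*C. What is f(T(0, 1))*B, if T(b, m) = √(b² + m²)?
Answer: 42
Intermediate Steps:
B = 21 (B = 28 - 7 = 21)
f(T(0, 1))*B = (2*√(0² + 1²))*21 = (2*√(0 + 1))*21 = (2*√1)*21 = (2*1)*21 = 2*21 = 42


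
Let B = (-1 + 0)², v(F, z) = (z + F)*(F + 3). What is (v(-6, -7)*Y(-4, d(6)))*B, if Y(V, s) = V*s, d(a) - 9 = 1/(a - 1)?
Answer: -7176/5 ≈ -1435.2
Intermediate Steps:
v(F, z) = (3 + F)*(F + z) (v(F, z) = (F + z)*(3 + F) = (3 + F)*(F + z))
d(a) = 9 + 1/(-1 + a) (d(a) = 9 + 1/(a - 1) = 9 + 1/(-1 + a))
B = 1 (B = (-1)² = 1)
(v(-6, -7)*Y(-4, d(6)))*B = (((-6)² + 3*(-6) + 3*(-7) - 6*(-7))*(-4*(-8 + 9*6)/(-1 + 6)))*1 = ((36 - 18 - 21 + 42)*(-4*(-8 + 54)/5))*1 = (39*(-4*46/5))*1 = (39*(-184/5))*1 = -7176/5*1 = -7176/5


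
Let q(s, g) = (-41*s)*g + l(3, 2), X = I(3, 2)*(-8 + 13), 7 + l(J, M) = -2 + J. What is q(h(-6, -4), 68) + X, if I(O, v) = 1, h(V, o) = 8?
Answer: -22305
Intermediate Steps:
l(J, M) = -9 + J (l(J, M) = -7 + (-2 + J) = -9 + J)
X = 5 (X = 1*(-8 + 13) = 1*5 = 5)
q(s, g) = -6 - 41*g*s (q(s, g) = (-41*s)*g + (-9 + 3) = -41*g*s - 6 = -6 - 41*g*s)
q(h(-6, -4), 68) + X = (-6 - 41*68*8) + 5 = (-6 - 22304) + 5 = -22310 + 5 = -22305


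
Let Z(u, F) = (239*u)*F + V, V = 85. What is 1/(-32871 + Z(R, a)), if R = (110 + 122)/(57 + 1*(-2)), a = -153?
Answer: -55/10286774 ≈ -5.3467e-6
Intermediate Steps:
R = 232/55 (R = 232/(57 - 2) = 232/55 ≈ 4.2182)
Z(u, F) = 85 + 239*F*u (Z(u, F) = (239*u)*F + 85 = 239*F*u + 85 = 85 + 239*F*u)
1/(-32871 + Z(R, a)) = 1/(-32871 + (85 + 239*(-153)*(232/55))) = 1/(-32871 + (85 - 8483544/55)) = 1/(-32871 - 8478869/55) = 1/(-10286774/55) = -55/10286774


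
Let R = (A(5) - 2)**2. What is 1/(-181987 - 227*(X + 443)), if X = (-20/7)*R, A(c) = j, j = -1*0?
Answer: -7/1959676 ≈ -3.5720e-6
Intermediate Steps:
j = 0
A(c) = 0
R = 4 (R = (0 - 2)**2 = (-2)**2 = 4)
X = -80/7 (X = -20/7*4 = -80/7 ≈ -11.429)
1/(-181987 - 227*(X + 443)) = 1/(-181987 - 227*(-80/7 + 443)) = 1/(-181987 - 227*3021/7) = 1/(-181987 - 685767/7) = 1/(-1959676/7) = -7/1959676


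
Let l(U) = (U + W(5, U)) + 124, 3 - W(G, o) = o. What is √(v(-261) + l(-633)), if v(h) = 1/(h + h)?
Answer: √3844994/174 ≈ 11.269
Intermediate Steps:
W(G, o) = 3 - o
l(U) = 127 (l(U) = (U + (3 - U)) + 124 = 3 + 124 = 127)
v(h) = 1/(2*h)
√(v(-261) + l(-633)) = √((½)/(-261) + 127) = √((½)*(-1/261) + 127) = √(-1/522 + 127) = √(66293/522) = √3844994/174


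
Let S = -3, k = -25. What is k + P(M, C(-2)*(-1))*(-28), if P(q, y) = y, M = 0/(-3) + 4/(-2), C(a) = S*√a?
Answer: -25 - 84*I*√2 ≈ -25.0 - 118.79*I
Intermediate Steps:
C(a) = -3*√a
M = -2 (M = 0*(-⅓) + 4*(-½) = 0 - 2 = -2)
k + P(M, C(-2)*(-1))*(-28) = -25 + (-3*I*√2*(-1))*(-28) = -25 + (3*I*√2)*(-28) = -25 - 84*I*√2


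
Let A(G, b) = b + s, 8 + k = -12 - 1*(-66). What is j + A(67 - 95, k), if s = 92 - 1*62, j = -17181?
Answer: -17105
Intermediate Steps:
s = 30 (s = 92 - 62 = 30)
k = 46 (k = -8 + (-12 - 1*(-66)) = -8 + (-12 + 66) = -8 + 54 = 46)
A(G, b) = 30 + b (A(G, b) = b + 30 = 30 + b)
j + A(67 - 95, k) = -17181 + (30 + 46) = -17181 + 76 = -17105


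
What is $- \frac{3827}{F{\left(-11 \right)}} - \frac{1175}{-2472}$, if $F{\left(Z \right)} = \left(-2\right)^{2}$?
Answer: $- \frac{2363911}{2472} \approx -956.27$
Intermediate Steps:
$F{\left(Z \right)} = 4$
$- \frac{3827}{F{\left(-11 \right)}} - \frac{1175}{-2472} = - \frac{3827}{4} - \frac{1175}{-2472} = \left(-3827\right) \frac{1}{4} - - \frac{1175}{2472} = - \frac{3827}{4} + \frac{1175}{2472} = - \frac{2363911}{2472}$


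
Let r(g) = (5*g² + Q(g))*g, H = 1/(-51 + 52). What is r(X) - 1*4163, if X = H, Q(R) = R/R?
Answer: -4157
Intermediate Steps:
Q(R) = 1
H = 1 (H = 1/1 = 1)
X = 1
r(g) = g*(1 + 5*g²) (r(g) = (5*g² + 1)*g = (1 + 5*g²)*g = g*(1 + 5*g²))
r(X) - 1*4163 = (1 + 5*1³) - 1*4163 = (1 + 5*1) - 4163 = (1 + 5) - 4163 = 6 - 4163 = -4157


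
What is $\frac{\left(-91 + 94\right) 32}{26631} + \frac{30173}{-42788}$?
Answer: $- \frac{266476505}{379829076} \approx -0.70157$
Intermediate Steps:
$\frac{\left(-91 + 94\right) 32}{26631} + \frac{30173}{-42788} = 3 \cdot 32 \cdot \frac{1}{26631} + 30173 \left(- \frac{1}{42788}\right) = 96 \cdot \frac{1}{26631} - \frac{30173}{42788} = \frac{32}{8877} - \frac{30173}{42788} = - \frac{266476505}{379829076}$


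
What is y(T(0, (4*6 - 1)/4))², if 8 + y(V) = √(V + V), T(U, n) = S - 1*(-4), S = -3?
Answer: (8 - √2)² ≈ 43.373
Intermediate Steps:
T(U, n) = 1 (T(U, n) = -3 - 1*(-4) = -3 + 4 = 1)
y(V) = -8 + √2*√V (y(V) = -8 + √(V + V) = -8 + √(2*V) = -8 + √2*√V)
y(T(0, (4*6 - 1)/4))² = (-8 + √2*√1)² = (-8 + √2*1)² = (-8 + √2)²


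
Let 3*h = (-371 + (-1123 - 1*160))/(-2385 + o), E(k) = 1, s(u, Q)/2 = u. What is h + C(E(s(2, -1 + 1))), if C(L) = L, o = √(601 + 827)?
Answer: 2333909/1895599 + 3308*√357/17060391 ≈ 1.2349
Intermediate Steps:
s(u, Q) = 2*u
o = 2*√357 (o = √1428 = 2*√357 ≈ 37.789)
h = -1654/(3*(-2385 + 2*√357)) (h = ((-371 + (-1123 - 1*160))/(-2385 + 2*√357))/3 = ((-371 + (-1123 - 160))/(-2385 + 2*√357))/3 = ((-371 - 1283)/(-2385 + 2*√357))/3 = (-1654/(-2385 + 2*√357))/3 = -1654/(3*(-2385 + 2*√357)) ≈ 0.23489)
h + C(E(s(2, -1 + 1))) = (438310/1895599 + 3308*√357/17060391) + 1 = 2333909/1895599 + 3308*√357/17060391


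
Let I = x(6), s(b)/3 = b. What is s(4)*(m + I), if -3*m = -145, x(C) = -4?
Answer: 532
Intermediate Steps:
s(b) = 3*b
m = 145/3 (m = -1/3*(-145) = 145/3 ≈ 48.333)
I = -4
s(4)*(m + I) = (3*4)*(145/3 - 4) = 12*(133/3) = 532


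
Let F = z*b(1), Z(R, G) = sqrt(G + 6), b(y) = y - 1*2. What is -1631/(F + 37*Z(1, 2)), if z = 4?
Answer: -1631/2734 - 60347*sqrt(2)/5468 ≈ -16.204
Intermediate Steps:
b(y) = -2 + y (b(y) = y - 2 = -2 + y)
Z(R, G) = sqrt(6 + G)
F = -4 (F = 4*(-2 + 1) = 4*(-1) = -4)
-1631/(F + 37*Z(1, 2)) = -1631/(-4 + 37*sqrt(6 + 2)) = -1631/(-4 + 37*sqrt(8)) = -1631/(-4 + 37*(2*sqrt(2))) = -1631/(-4 + 74*sqrt(2))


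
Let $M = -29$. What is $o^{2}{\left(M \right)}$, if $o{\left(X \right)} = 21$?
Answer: $441$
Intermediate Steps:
$o^{2}{\left(M \right)} = 21^{2} = 441$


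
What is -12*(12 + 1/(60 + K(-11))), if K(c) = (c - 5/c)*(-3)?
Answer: -12107/84 ≈ -144.13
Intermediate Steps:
K(c) = -3*c + 15/c
-12*(12 + 1/(60 + K(-11))) = -12*(12 + 1/(60 + (-3*(-11) + 15/(-11)))) = -12*(12 + 1/(60 + (33 + 15*(-1/11)))) = -12*(12 + 1/(60 + (33 - 15/11))) = -12*(12 + 1/(60 + 348/11)) = -12*(12 + 1/(1008/11)) = -12*(12 + 11/1008) = -12*12107/1008 = -12107/84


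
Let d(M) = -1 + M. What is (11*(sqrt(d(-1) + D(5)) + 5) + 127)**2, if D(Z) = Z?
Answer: 33487 + 4004*sqrt(3) ≈ 40422.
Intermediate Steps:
(11*(sqrt(d(-1) + D(5)) + 5) + 127)**2 = (11*(sqrt((-1 - 1) + 5) + 5) + 127)**2 = (11*(sqrt(-2 + 5) + 5) + 127)**2 = (11*(sqrt(3) + 5) + 127)**2 = (11*(5 + sqrt(3)) + 127)**2 = ((55 + 11*sqrt(3)) + 127)**2 = (182 + 11*sqrt(3))**2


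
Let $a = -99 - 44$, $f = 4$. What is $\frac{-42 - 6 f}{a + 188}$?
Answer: $- \frac{22}{15} \approx -1.4667$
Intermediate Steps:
$a = -143$
$\frac{-42 - 6 f}{a + 188} = \frac{-42 - 24}{-143 + 188} = \frac{-42 - 24}{45} = \left(-66\right) \frac{1}{45} = - \frac{22}{15}$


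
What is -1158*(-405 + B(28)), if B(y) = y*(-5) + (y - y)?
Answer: 631110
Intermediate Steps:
B(y) = -5*y (B(y) = -5*y + 0 = -5*y)
-1158*(-405 + B(28)) = -1158*(-405 - 5*28) = -1158*(-405 - 140) = -1158*(-545) = 631110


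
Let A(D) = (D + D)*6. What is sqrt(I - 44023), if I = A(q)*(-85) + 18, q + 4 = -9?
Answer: I*sqrt(30745) ≈ 175.34*I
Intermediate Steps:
q = -13 (q = -4 - 9 = -13)
A(D) = 12*D (A(D) = (2*D)*6 = 12*D)
I = 13278 (I = (12*(-13))*(-85) + 18 = -156*(-85) + 18 = 13260 + 18 = 13278)
sqrt(I - 44023) = sqrt(13278 - 44023) = sqrt(-30745) = I*sqrt(30745)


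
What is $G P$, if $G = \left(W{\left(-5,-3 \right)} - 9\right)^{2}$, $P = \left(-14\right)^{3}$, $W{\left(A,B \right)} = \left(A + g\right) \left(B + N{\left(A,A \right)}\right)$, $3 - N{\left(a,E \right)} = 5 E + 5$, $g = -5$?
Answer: $-119860664$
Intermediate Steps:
$N{\left(a,E \right)} = -2 - 5 E$ ($N{\left(a,E \right)} = 3 - \left(5 E + 5\right) = 3 - \left(5 + 5 E\right) = -2 - 5 E$)
$W{\left(A,B \right)} = \left(-5 + A\right) \left(-2 + B - 5 A\right)$ ($W{\left(A,B \right)} = \left(A - 5\right) \left(B - \left(2 + 5 A\right)\right) = \left(-5 + A\right) \left(-2 + B - 5 A\right)$)
$P = -2744$
$G = 43681$ ($G = \left(\left(10 - -15 - 5 \left(-5\right)^{2} + 23 \left(-5\right) - -15\right) - 9\right)^{2} = \left(\left(10 + 15 - 125 - 115 + 15\right) - 9\right)^{2} = \left(-200 - 9\right)^{2} = \left(-209\right)^{2} = 43681$)
$G P = 43681 \left(-2744\right) = -119860664$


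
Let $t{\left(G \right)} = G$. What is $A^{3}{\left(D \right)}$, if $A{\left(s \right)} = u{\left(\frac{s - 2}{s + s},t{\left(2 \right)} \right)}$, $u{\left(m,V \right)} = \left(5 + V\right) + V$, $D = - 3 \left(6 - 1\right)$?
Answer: $729$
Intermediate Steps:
$D = -15$ ($D = \left(-3\right) 5 = -15$)
$u{\left(m,V \right)} = 5 + 2 V$
$A{\left(s \right)} = 9$ ($A{\left(s \right)} = 5 + 2 \cdot 2 = 5 + 4 = 9$)
$A^{3}{\left(D \right)} = 9^{3} = 729$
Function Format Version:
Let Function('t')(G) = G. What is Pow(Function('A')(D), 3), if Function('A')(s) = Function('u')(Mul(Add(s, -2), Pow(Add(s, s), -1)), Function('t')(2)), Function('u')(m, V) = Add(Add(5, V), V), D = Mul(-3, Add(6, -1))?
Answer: 729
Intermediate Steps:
D = -15 (D = Mul(-3, 5) = -15)
Function('u')(m, V) = Add(5, Mul(2, V))
Function('A')(s) = 9 (Function('A')(s) = Add(5, Mul(2, 2)) = Add(5, 4) = 9)
Pow(Function('A')(D), 3) = Pow(9, 3) = 729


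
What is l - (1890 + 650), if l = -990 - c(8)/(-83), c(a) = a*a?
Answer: -292926/83 ≈ -3529.2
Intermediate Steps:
c(a) = a**2
l = -82106/83 (l = -990 - 8**2/(-83) = -990 - 64*(-1)/83 = -990 - 1*(-64/83) = -990 + 64/83 = -82106/83 ≈ -989.23)
l - (1890 + 650) = -82106/83 - (1890 + 650) = -82106/83 - 1*2540 = -82106/83 - 2540 = -292926/83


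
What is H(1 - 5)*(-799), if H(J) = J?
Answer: 3196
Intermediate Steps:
H(1 - 5)*(-799) = (1 - 5)*(-799) = -4*(-799) = 3196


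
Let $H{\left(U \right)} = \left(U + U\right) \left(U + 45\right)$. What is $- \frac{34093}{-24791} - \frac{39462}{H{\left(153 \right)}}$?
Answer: $\frac{181220707}{250339518} \approx 0.7239$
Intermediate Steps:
$H{\left(U \right)} = 2 U \left(45 + U\right)$
$- \frac{34093}{-24791} - \frac{39462}{H{\left(153 \right)}} = - \frac{34093}{-24791} - \frac{39462}{2 \cdot 153 \left(45 + 153\right)} = \left(-34093\right) \left(- \frac{1}{24791}\right) - \frac{39462}{2 \cdot 153 \cdot 198} = \frac{34093}{24791} - \frac{39462}{60588} = \frac{34093}{24791} - \frac{6577}{10098} = \frac{181220707}{250339518}$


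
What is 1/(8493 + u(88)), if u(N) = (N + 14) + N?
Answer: 1/8683 ≈ 0.00011517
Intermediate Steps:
u(N) = 14 + 2*N (u(N) = (14 + N) + N = 14 + 2*N)
1/(8493 + u(88)) = 1/(8493 + (14 + 2*88)) = 1/(8493 + (14 + 176)) = 1/(8493 + 190) = 1/8683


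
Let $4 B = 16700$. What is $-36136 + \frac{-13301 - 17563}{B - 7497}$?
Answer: $- \frac{60006464}{1661} \approx -36127.0$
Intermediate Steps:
$B = 4175$ ($B = \frac{1}{4} \cdot 16700 = 4175$)
$-36136 + \frac{-13301 - 17563}{B - 7497} = -36136 + \frac{-13301 - 17563}{4175 - 7497} = -36136 - \frac{30864}{-3322} = -36136 - - \frac{15432}{1661} = -36136 + \frac{15432}{1661} = - \frac{60006464}{1661}$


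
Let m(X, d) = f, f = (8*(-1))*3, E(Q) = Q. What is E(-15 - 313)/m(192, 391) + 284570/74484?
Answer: 651259/37242 ≈ 17.487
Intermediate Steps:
f = -24 (f = -8*3 = -24)
m(X, d) = -24
E(-15 - 313)/m(192, 391) + 284570/74484 = (-15 - 313)/(-24) + 284570/74484 = -328*(-1/24) + 284570*(1/74484) = 41/3 + 142285/37242 = 651259/37242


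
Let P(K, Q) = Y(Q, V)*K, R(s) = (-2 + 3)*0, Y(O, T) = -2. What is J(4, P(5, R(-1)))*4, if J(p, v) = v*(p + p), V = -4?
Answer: -320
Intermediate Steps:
R(s) = 0 (R(s) = 1*0 = 0)
P(K, Q) = -2*K
J(p, v) = 2*p*v (J(p, v) = v*(2*p) = 2*p*v)
J(4, P(5, R(-1)))*4 = (2*4*(-2*5))*4 = (2*4*(-10))*4 = -80*4 = -320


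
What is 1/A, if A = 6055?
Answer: 1/6055 ≈ 0.00016515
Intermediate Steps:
1/A = 1/6055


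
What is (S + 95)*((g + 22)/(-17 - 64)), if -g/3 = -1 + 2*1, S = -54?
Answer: -779/81 ≈ -9.6173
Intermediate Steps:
g = -3 (g = -3*(-1 + 2*1) = -3*(-1 + 2) = -3*1 = -3)
(S + 95)*((g + 22)/(-17 - 64)) = (-54 + 95)*((-3 + 22)/(-17 - 64)) = 41*(19/(-81)) = 41*(19*(-1/81)) = 41*(-19/81) = -779/81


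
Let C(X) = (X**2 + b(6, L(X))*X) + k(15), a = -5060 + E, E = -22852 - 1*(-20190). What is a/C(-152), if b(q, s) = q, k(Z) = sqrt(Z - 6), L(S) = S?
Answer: -7722/22195 ≈ -0.34792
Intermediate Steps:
k(Z) = sqrt(-6 + Z)
E = -2662 (E = -22852 + 20190 = -2662)
a = -7722 (a = -5060 - 2662 = -7722)
C(X) = 3 + X**2 + 6*X (C(X) = (X**2 + 6*X) + sqrt(-6 + 15) = (X**2 + 6*X) + sqrt(9) = (X**2 + 6*X) + 3 = 3 + X**2 + 6*X)
a/C(-152) = -7722/(3 + (-152)**2 + 6*(-152)) = -7722/(3 + 23104 - 912) = -7722/22195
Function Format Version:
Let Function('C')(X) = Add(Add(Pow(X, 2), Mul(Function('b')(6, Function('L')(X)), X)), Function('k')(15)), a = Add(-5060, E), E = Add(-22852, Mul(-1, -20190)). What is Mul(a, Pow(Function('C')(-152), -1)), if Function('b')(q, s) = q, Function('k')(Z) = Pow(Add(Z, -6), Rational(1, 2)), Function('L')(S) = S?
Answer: Rational(-7722, 22195) ≈ -0.34792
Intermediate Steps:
Function('k')(Z) = Pow(Add(-6, Z), Rational(1, 2))
E = -2662 (E = Add(-22852, 20190) = -2662)
a = -7722 (a = Add(-5060, -2662) = -7722)
Function('C')(X) = Add(3, Pow(X, 2), Mul(6, X)) (Function('C')(X) = Add(Add(Pow(X, 2), Mul(6, X)), Pow(Add(-6, 15), Rational(1, 2))) = Add(Add(Pow(X, 2), Mul(6, X)), Pow(9, Rational(1, 2))) = Add(Add(Pow(X, 2), Mul(6, X)), 3) = Add(3, Pow(X, 2), Mul(6, X)))
Mul(a, Pow(Function('C')(-152), -1)) = Mul(-7722, Pow(Add(3, Pow(-152, 2), Mul(6, -152)), -1)) = Mul(-7722, Pow(Add(3, 23104, -912), -1)) = Mul(-7722, Pow(22195, -1)) = Mul(-7722, Rational(1, 22195)) = Rational(-7722, 22195)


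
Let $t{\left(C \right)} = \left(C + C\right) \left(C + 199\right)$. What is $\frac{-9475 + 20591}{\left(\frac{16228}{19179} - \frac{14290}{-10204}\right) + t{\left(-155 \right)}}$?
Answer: $- \frac{1087714583928}{1334471329909} \approx -0.81509$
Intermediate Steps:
$t{\left(C \right)} = 2 C \left(199 + C\right)$
$\frac{-9475 + 20591}{\left(\frac{16228}{19179} - \frac{14290}{-10204}\right) + t{\left(-155 \right)}} = \frac{-9475 + 20591}{\left(\frac{16228}{19179} - \frac{14290}{-10204}\right) + 2 \left(-155\right) \left(199 - 155\right)} = \frac{11116}{\left(16228 \cdot \frac{1}{19179} - - \frac{7145}{5102}\right) + 2 \left(-155\right) 44} = \frac{11116}{\left(\frac{16228}{19179} + \frac{7145}{5102}\right) - 13640} = \frac{11116}{\frac{219829211}{97851258} - 13640} = \frac{11116}{- \frac{1334471329909}{97851258}} = 11116 \left(- \frac{97851258}{1334471329909}\right) = - \frac{1087714583928}{1334471329909}$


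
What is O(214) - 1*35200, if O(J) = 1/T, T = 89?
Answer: -3132799/89 ≈ -35200.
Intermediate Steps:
O(J) = 1/89
O(214) - 1*35200 = 1/89 - 1*35200 = 1/89 - 35200 = -3132799/89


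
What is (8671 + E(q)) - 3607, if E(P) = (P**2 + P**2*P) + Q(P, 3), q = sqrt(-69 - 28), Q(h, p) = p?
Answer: 4970 - 97*I*sqrt(97) ≈ 4970.0 - 955.34*I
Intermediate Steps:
q = I*sqrt(97) (q = sqrt(-97) = I*sqrt(97) ≈ 9.8489*I)
E(P) = 3 + P**2 + P**3 (E(P) = (P**2 + P**2*P) + 3 = (P**2 + P**3) + 3 = 3 + P**2 + P**3)
(8671 + E(q)) - 3607 = (8671 + (3 + (I*sqrt(97))**2 + (I*sqrt(97))**3)) - 3607 = (8671 + (3 - 97 - 97*I*sqrt(97))) - 3607 = (8671 + (-94 - 97*I*sqrt(97))) - 3607 = (8577 - 97*I*sqrt(97)) - 3607 = 4970 - 97*I*sqrt(97)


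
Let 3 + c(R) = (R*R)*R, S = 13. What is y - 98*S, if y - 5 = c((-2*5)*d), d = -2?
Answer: 6728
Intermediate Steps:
c(R) = -3 + R³ (c(R) = -3 + (R*R)*R = -3 + R²*R = -3 + R³)
y = 8002 (y = 5 + (-3 + (-2*5*(-2))³) = 5 + (-3 + (-10*(-2))³) = 5 + (-3 + 20³) = 5 + (-3 + 8000) = 5 + 7997 = 8002)
y - 98*S = 8002 - 98*13 = 8002 - 1274 = 6728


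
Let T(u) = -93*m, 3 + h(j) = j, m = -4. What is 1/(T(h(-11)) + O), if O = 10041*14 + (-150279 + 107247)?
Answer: 1/97914 ≈ 1.0213e-5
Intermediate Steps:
h(j) = -3 + j
O = 97542 (O = 140574 - 43032 = 97542)
T(u) = 372 (T(u) = -93*(-4) = 372)
1/(T(h(-11)) + O) = 1/(372 + 97542) = 1/97914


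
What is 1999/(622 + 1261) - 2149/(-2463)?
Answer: 8970104/4637829 ≈ 1.9341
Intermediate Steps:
1999/(622 + 1261) - 2149/(-2463) = 1999/1883 - 2149*(-1/2463) = 1999*(1/1883) + 2149/2463 = 1999/1883 + 2149/2463 = 8970104/4637829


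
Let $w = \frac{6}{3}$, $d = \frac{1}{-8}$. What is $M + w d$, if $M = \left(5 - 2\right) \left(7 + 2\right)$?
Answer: $\frac{107}{4} \approx 26.75$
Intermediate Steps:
$d = - \frac{1}{8} \approx -0.125$
$M = 27$ ($M = 3 \cdot 9 = 27$)
$w = 2$ ($w = 6 \cdot \frac{1}{3} = 2$)
$M + w d = 27 + 2 \left(- \frac{1}{8}\right) = 27 - \frac{1}{4} = \frac{107}{4}$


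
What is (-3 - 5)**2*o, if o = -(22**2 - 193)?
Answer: -18624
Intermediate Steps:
o = -291 (o = -(484 - 193) = -1*291 = -291)
(-3 - 5)**2*o = (-3 - 5)**2*(-291) = (-8)**2*(-291) = 64*(-291) = -18624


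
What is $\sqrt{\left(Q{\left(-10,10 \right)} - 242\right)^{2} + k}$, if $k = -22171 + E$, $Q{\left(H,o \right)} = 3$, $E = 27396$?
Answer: $\sqrt{62346} \approx 249.69$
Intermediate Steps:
$k = 5225$ ($k = -22171 + 27396 = 5225$)
$\sqrt{\left(Q{\left(-10,10 \right)} - 242\right)^{2} + k} = \sqrt{\left(3 - 242\right)^{2} + 5225} = \sqrt{\left(-239\right)^{2} + 5225} = \sqrt{57121 + 5225} = \sqrt{62346}$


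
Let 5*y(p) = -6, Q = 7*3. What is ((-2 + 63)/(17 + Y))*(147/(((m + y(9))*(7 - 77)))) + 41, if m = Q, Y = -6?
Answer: 29339/726 ≈ 40.412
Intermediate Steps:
Q = 21
m = 21
y(p) = -6/5 (y(p) = (1/5)*(-6) = -6/5)
((-2 + 63)/(17 + Y))*(147/(((m + y(9))*(7 - 77)))) + 41 = ((-2 + 63)/(17 - 6))*(147/(((21 - 6/5)*(7 - 77)))) + 41 = (61/11)*(147/(((99/5)*(-70)))) + 41 = (61*(1/11))*(147/(-1386)) + 41 = 61*(147*(-1/1386))/11 + 41 = (61/11)*(-7/66) + 41 = -427/726 + 41 = 29339/726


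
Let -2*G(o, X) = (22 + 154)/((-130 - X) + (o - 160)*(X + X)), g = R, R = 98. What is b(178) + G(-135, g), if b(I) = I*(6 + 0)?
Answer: 7749419/7256 ≈ 1068.0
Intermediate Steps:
b(I) = 6*I (b(I) = I*6 = 6*I)
g = 98
G(o, X) = -88/(-130 - X + 2*X*(-160 + o)) (G(o, X) = -(22 + 154)/(2*((-130 - X) + (o - 160)*(X + X))) = -88/((-130 - X) + (-160 + o)*(2*X)) = -88/((-130 - X) + 2*X*(-160 + o)) = -88/(-130 - X + 2*X*(-160 + o)))
b(178) + G(-135, g) = 6*178 + 88/(130 + 321*98 - 2*98*(-135)) = 1068 + 88/(130 + 31458 + 26460) = 1068 + 88/58048 = 1068 + 88*(1/58048) = 1068 + 11/7256 = 7749419/7256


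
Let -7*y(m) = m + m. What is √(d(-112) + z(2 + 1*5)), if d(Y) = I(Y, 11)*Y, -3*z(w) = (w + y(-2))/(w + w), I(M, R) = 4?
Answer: 19*I*√2190/42 ≈ 21.17*I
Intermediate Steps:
y(m) = -2*m/7 (y(m) = -(m + m)/7 = -2*m/7)
z(w) = -(4/7 + w)/(6*w) (z(w) = -(w - 2/7*(-2))/(3*(w + w)) = -(w + 4/7)/(3*(2*w)) = -(4/7 + w)*1/(2*w)/3 = -(4/7 + w)/(6*w))
d(Y) = 4*Y
√(d(-112) + z(2 + 1*5)) = √(4*(-112) + (-4 - 7*(2 + 1*5))/(42*(2 + 1*5))) = √(-448 + (-4 - 7*(2 + 5))/(42*(2 + 5))) = √(-448 + (1/42)*(-4 - 7*7)/7) = √(-448 + (1/42)*(⅐)*(-4 - 49)) = √(-448 + (1/42)*(⅐)*(-53)) = √(-448 - 53/294) = √(-131765/294) = 19*I*√2190/42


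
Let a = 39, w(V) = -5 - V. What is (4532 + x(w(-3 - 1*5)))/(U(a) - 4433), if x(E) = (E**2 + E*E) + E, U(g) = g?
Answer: -4553/4394 ≈ -1.0362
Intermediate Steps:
x(E) = E + 2*E**2 (x(E) = (E**2 + E**2) + E = 2*E**2 + E = E + 2*E**2)
(4532 + x(w(-3 - 1*5)))/(U(a) - 4433) = (4532 + (-5 - (-3 - 1*5))*(1 + 2*(-5 - (-3 - 1*5))))/(39 - 4433) = (4532 + (-5 - (-3 - 5))*(1 + 2*(-5 - (-3 - 5))))/(-4394) = (4532 + (-5 - 1*(-8))*(1 + 2*(-5 - 1*(-8))))*(-1/4394) = (4532 + (-5 + 8)*(1 + 2*(-5 + 8)))*(-1/4394) = (4532 + 3*(1 + 2*3))*(-1/4394) = (4532 + 3*(1 + 6))*(-1/4394) = (4532 + 3*7)*(-1/4394) = (4532 + 21)*(-1/4394) = 4553*(-1/4394) = -4553/4394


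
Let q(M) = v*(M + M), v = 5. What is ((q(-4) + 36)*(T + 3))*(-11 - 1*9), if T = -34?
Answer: -2480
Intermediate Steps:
q(M) = 10*M (q(M) = 5*(M + M) = 5*(2*M) = 10*M)
((q(-4) + 36)*(T + 3))*(-11 - 1*9) = ((10*(-4) + 36)*(-34 + 3))*(-11 - 1*9) = ((-40 + 36)*(-31))*(-11 - 9) = -4*(-31)*(-20) = 124*(-20) = -2480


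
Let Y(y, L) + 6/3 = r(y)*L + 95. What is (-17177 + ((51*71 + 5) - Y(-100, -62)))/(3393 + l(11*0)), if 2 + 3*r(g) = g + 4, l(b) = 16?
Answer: -47008/10227 ≈ -4.5965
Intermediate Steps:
r(g) = ⅔ + g/3 (r(g) = -⅔ + (g + 4)/3 = -⅔ + (4 + g)/3 = -⅔ + (4/3 + g/3) = ⅔ + g/3)
Y(y, L) = 93 + L*(⅔ + y/3) (Y(y, L) = -2 + ((⅔ + y/3)*L + 95) = -2 + (L*(⅔ + y/3) + 95) = -2 + (95 + L*(⅔ + y/3)) = 93 + L*(⅔ + y/3))
(-17177 + ((51*71 + 5) - Y(-100, -62)))/(3393 + l(11*0)) = (-17177 + ((51*71 + 5) - (93 + (⅓)*(-62)*(2 - 100))))/(3393 + 16) = (-17177 + ((3621 + 5) - (93 + (⅓)*(-62)*(-98))))/3409 = (-17177 + (3626 - (93 + 6076/3)))*(1/3409) = (-17177 + (3626 - 1*6355/3))*(1/3409) = (-17177 + (3626 - 6355/3))*(1/3409) = (-17177 + 4523/3)*(1/3409) = -47008/3*1/3409 = -47008/10227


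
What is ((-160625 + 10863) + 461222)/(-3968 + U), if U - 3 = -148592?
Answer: -311460/152557 ≈ -2.0416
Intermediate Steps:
U = -148589 (U = 3 - 148592 = -148589)
((-160625 + 10863) + 461222)/(-3968 + U) = ((-160625 + 10863) + 461222)/(-3968 - 148589) = (-149762 + 461222)/(-152557) = 311460*(-1/152557) = -311460/152557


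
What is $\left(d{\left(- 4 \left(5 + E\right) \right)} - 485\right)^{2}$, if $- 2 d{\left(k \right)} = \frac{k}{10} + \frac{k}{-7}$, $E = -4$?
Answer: $\frac{288252484}{1225} \approx 2.3531 \cdot 10^{5}$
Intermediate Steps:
$d{\left(k \right)} = \frac{3 k}{140}$ ($d{\left(k \right)} = - \frac{\frac{k}{10} + \frac{k}{-7}}{2} = - \frac{k \frac{1}{10} + k \left(- \frac{1}{7}\right)}{2} = - \frac{\frac{k}{10} - \frac{k}{7}}{2} = - \frac{\left(- \frac{3}{70}\right) k}{2} = \frac{3 k}{140}$)
$\left(d{\left(- 4 \left(5 + E\right) \right)} - 485\right)^{2} = \left(\frac{3 \left(- 4 \left(5 - 4\right)\right)}{140} - 485\right)^{2} = \left(\frac{3 \left(\left(-4\right) 1\right)}{140} - 485\right)^{2} = \left(\frac{3}{140} \left(-4\right) - 485\right)^{2} = \left(- \frac{3}{35} - 485\right)^{2} = \left(- \frac{16978}{35}\right)^{2} = \frac{288252484}{1225}$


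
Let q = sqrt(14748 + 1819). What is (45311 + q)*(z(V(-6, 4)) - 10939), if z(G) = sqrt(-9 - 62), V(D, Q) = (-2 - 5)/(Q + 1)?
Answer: -(10939 - I*sqrt(71))*(45311 + sqrt(16567)) ≈ -4.9706e+8 + 3.8288e+5*I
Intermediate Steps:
V(D, Q) = -7/(1 + Q)
z(G) = I*sqrt(71) (z(G) = sqrt(-71) = I*sqrt(71))
q = sqrt(16567) ≈ 128.71
(45311 + q)*(z(V(-6, 4)) - 10939) = (45311 + sqrt(16567))*(I*sqrt(71) - 10939) = (45311 + sqrt(16567))*(-10939 + I*sqrt(71)) = (-10939 + I*sqrt(71))*(45311 + sqrt(16567))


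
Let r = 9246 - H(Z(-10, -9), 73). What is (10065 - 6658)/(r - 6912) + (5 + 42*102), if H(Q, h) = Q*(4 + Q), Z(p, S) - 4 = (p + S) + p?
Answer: 7762208/1809 ≈ 4290.9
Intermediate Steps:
Z(p, S) = 4 + S + 2*p (Z(p, S) = 4 + ((p + S) + p) = 4 + ((S + p) + p) = 4 + (S + 2*p) = 4 + S + 2*p)
r = 8721 (r = 9246 - (4 - 9 + 2*(-10))*(4 + (4 - 9 + 2*(-10))) = 9246 - (4 - 9 - 20)*(4 + (4 - 9 - 20)) = 9246 - (-25)*(4 - 25) = 9246 - (-25)*(-21) = 9246 - 1*525 = 9246 - 525 = 8721)
(10065 - 6658)/(r - 6912) + (5 + 42*102) = (10065 - 6658)/(8721 - 6912) + (5 + 42*102) = 3407/1809 + (5 + 4284) = 3407*(1/1809) + 4289 = 3407/1809 + 4289 = 7762208/1809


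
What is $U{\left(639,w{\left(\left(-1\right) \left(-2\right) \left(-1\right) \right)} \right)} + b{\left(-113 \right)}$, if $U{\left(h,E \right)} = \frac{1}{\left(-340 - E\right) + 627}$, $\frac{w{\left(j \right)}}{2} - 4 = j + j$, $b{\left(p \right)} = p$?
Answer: $- \frac{32430}{287} \approx -113.0$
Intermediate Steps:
$w{\left(j \right)} = 8 + 4 j$ ($w{\left(j \right)} = 8 + 2 \left(j + j\right) = 8 + 2 \cdot 2 j = 8 + 4 j$)
$U{\left(h,E \right)} = \frac{1}{287 - E}$
$U{\left(639,w{\left(\left(-1\right) \left(-2\right) \left(-1\right) \right)} \right)} + b{\left(-113 \right)} = - \frac{1}{-287 + \left(8 + 4 \left(-1\right) \left(-2\right) \left(-1\right)\right)} - 113 = - \frac{1}{-287 + \left(8 + 4 \cdot 2 \left(-1\right)\right)} - 113 = - \frac{1}{-287 + \left(8 + 4 \left(-2\right)\right)} - 113 = - \frac{1}{-287 + \left(8 - 8\right)} - 113 = - \frac{1}{-287 + 0} - 113 = - \frac{1}{-287} - 113 = \left(-1\right) \left(- \frac{1}{287}\right) - 113 = \frac{1}{287} - 113 = - \frac{32430}{287}$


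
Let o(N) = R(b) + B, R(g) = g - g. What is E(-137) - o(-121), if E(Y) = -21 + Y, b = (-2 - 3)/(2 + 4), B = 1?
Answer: -159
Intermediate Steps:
b = -5/6 ≈ -0.83333
R(g) = 0
o(N) = 1 (o(N) = 0 + 1 = 1)
E(-137) - o(-121) = (-21 - 137) - 1*1 = -158 - 1 = -159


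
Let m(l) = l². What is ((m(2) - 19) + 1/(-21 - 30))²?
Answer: 586756/2601 ≈ 225.59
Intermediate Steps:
((m(2) - 19) + 1/(-21 - 30))² = ((2² - 19) + 1/(-21 - 30))² = ((4 - 19) + 1/(-51))² = (-15 - 1/51)² = (-766/51)² = 586756/2601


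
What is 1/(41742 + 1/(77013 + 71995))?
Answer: 149008/6219891937 ≈ 2.3957e-5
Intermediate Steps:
1/(41742 + 1/(77013 + 71995)) = 1/(41742 + 1/149008) = 1/(6219891937/149008) = 149008/6219891937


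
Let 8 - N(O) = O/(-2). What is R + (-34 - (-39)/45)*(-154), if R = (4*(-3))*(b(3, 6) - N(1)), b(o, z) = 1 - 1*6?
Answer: 78968/15 ≈ 5264.5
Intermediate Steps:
N(O) = 8 + O/2 (N(O) = 8 - O/(-2) = 8 - O*(-1)/2 = 8 - (-1)*O/2 = 8 + O/2)
b(o, z) = -5 (b(o, z) = 1 - 6 = -5)
R = 162 (R = (4*(-3))*(-5 - (8 + (½)*1)) = -12*(-5 - (8 + ½)) = -12*(-5 - 1*17/2) = -12*(-5 - 17/2) = -12*(-27/2) = 162)
R + (-34 - (-39)/45)*(-154) = 162 + (-34 - (-39)/45)*(-154) = 162 + (-34 - 1*(-13/15))*(-154) = 162 + (-34 + 13/15)*(-154) = 162 - 497/15*(-154) = 162 + 76538/15 = 78968/15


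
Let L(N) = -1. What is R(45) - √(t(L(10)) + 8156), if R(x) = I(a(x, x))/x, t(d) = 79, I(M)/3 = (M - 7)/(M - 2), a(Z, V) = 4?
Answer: -⅒ - 3*√915 ≈ -90.847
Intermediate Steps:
I(M) = 3*(-7 + M)/(-2 + M) (I(M) = 3*((M - 7)/(M - 2)) = 3*((-7 + M)/(-2 + M)) = 3*(-7 + M)/(-2 + M))
R(x) = -9/(2*x) (R(x) = (3*(-7 + 4)/(-2 + 4))/x = (3*(-3)/2)/x = (3*(½)*(-3))/x = -9/(2*x))
R(45) - √(t(L(10)) + 8156) = -9/2/45 - √(79 + 8156) = -9/2*1/45 - √8235 = -⅒ - 3*√915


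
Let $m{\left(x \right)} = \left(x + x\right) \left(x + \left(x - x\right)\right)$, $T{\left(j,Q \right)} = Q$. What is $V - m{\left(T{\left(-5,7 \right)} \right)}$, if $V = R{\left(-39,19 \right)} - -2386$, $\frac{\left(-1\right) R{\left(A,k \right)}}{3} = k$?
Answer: $2231$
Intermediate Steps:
$R{\left(A,k \right)} = - 3 k$
$V = 2329$ ($V = \left(-3\right) 19 - -2386 = -57 + 2386 = 2329$)
$m{\left(x \right)} = 2 x^{2}$ ($m{\left(x \right)} = 2 x \left(x + 0\right) = 2 x x = 2 x^{2}$)
$V - m{\left(T{\left(-5,7 \right)} \right)} = 2329 - 2 \cdot 7^{2} = 2329 - 2 \cdot 49 = 2329 - 98 = 2231$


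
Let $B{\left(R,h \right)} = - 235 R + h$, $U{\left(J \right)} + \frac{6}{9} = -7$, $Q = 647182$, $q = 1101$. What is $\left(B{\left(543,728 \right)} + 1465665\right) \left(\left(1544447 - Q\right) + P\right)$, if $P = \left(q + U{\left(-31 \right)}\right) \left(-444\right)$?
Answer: $551346368100$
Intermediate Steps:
$U{\left(J \right)} = - \frac{23}{3}$ ($U{\left(J \right)} = - \frac{2}{3} - 7 = - \frac{23}{3}$)
$B{\left(R,h \right)} = h - 235 R$
$P = -485440$ ($P = \left(1101 - \frac{23}{3}\right) \left(-444\right) = \frac{3280}{3} \left(-444\right) = -485440$)
$\left(B{\left(543,728 \right)} + 1465665\right) \left(\left(1544447 - Q\right) + P\right) = \left(\left(728 - 127605\right) + 1465665\right) \left(\left(1544447 - 647182\right) - 485440\right) = \left(-126877 + 1465665\right) \left(897265 - 485440\right) = 1338788 \cdot 411825 = 551346368100$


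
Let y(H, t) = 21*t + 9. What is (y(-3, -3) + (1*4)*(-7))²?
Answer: 6724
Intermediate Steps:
y(H, t) = 9 + 21*t
(y(-3, -3) + (1*4)*(-7))² = ((9 + 21*(-3)) + (1*4)*(-7))² = ((9 - 63) + 4*(-7))² = (-54 - 28)² = (-82)² = 6724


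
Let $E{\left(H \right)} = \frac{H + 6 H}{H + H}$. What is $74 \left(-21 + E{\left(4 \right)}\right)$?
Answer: $-1295$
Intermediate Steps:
$E{\left(H \right)} = \frac{7}{2}$ ($E{\left(H \right)} = \frac{7 H}{2 H} = 7 H \frac{1}{2 H} = \frac{7}{2}$)
$74 \left(-21 + E{\left(4 \right)}\right) = 74 \left(-21 + \frac{7}{2}\right) = 74 \left(- \frac{35}{2}\right) = -1295$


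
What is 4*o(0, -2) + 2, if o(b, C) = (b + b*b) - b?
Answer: 2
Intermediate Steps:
o(b, C) = b**2 (o(b, C) = (b + b**2) - b = b**2)
4*o(0, -2) + 2 = 4*0**2 + 2 = 4*0 + 2 = 0 + 2 = 2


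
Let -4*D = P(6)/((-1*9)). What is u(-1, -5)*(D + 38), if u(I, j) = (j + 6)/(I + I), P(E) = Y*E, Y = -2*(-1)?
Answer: -115/6 ≈ -19.167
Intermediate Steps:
Y = 2
P(E) = 2*E
u(I, j) = (6 + j)/(2*I) (u(I, j) = (6 + j)/((2*I)) = (6 + j)*(1/(2*I)) = (6 + j)/(2*I))
D = 1/3 (D = -2*6/(4*((-1*9))) = -3/(-9) = -3*(-1)/9 = -1/4*(-4/3) = 1/3 ≈ 0.33333)
u(-1, -5)*(D + 38) = ((1/2)*(6 - 5)/(-1))*(1/3 + 38) = ((1/2)*(-1)*1)*(115/3) = -1/2*115/3 = -115/6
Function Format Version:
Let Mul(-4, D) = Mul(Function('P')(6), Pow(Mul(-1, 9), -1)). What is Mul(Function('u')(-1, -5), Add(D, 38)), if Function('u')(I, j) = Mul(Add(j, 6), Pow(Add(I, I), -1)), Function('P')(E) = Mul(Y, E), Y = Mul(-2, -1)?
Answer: Rational(-115, 6) ≈ -19.167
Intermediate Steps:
Y = 2
Function('P')(E) = Mul(2, E)
Function('u')(I, j) = Mul(Rational(1, 2), Pow(I, -1), Add(6, j)) (Function('u')(I, j) = Mul(Add(6, j), Pow(Mul(2, I), -1)) = Mul(Add(6, j), Mul(Rational(1, 2), Pow(I, -1))) = Mul(Rational(1, 2), Pow(I, -1), Add(6, j)))
D = Rational(1, 3) (D = Mul(Rational(-1, 4), Mul(Mul(2, 6), Pow(Mul(-1, 9), -1))) = Mul(Rational(-1, 4), Mul(12, Pow(-9, -1))) = Mul(Rational(-1, 4), Mul(12, Rational(-1, 9))) = Mul(Rational(-1, 4), Rational(-4, 3)) = Rational(1, 3) ≈ 0.33333)
Mul(Function('u')(-1, -5), Add(D, 38)) = Mul(Mul(Rational(1, 2), Pow(-1, -1), Add(6, -5)), Add(Rational(1, 3), 38)) = Mul(Mul(Rational(1, 2), -1, 1), Rational(115, 3)) = Mul(Rational(-1, 2), Rational(115, 3)) = Rational(-115, 6)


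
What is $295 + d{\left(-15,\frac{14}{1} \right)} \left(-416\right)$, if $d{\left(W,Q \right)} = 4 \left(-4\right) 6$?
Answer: $40231$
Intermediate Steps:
$d{\left(W,Q \right)} = -96$ ($d{\left(W,Q \right)} = \left(-16\right) 6 = -96$)
$295 + d{\left(-15,\frac{14}{1} \right)} \left(-416\right) = 295 - -39936 = 295 + 39936 = 40231$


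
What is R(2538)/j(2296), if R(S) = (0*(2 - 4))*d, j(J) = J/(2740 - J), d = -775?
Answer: 0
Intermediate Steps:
R(S) = 0 (R(S) = (0*(2 - 4))*(-775) = (0*(-2))*(-775) = 0*(-775) = 0)
R(2538)/j(2296) = 0/((-1*2296/(-2740 + 2296))) = 0/((-1*2296/(-444))) = 0/((-1*2296*(-1/444))) = 0/(574/111) = 0*(111/574) = 0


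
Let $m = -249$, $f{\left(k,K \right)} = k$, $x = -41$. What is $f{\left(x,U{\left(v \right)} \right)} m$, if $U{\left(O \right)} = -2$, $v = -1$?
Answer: $10209$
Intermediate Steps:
$f{\left(x,U{\left(v \right)} \right)} m = \left(-41\right) \left(-249\right) = 10209$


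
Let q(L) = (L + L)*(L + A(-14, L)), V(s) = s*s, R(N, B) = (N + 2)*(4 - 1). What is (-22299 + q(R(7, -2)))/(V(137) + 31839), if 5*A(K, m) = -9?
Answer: -104691/253040 ≈ -0.41373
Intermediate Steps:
A(K, m) = -9/5 (A(K, m) = (⅕)*(-9) = -9/5)
R(N, B) = 6 + 3*N (R(N, B) = (2 + N)*3 = 6 + 3*N)
V(s) = s²
q(L) = 2*L*(-9/5 + L) (q(L) = (L + L)*(L - 9/5) = (2*L)*(-9/5 + L) = 2*L*(-9/5 + L))
(-22299 + q(R(7, -2)))/(V(137) + 31839) = (-22299 + 2*(6 + 3*7)*(-9 + 5*(6 + 3*7))/5)/(137² + 31839) = (-22299 + 2*(6 + 21)*(-9 + 5*(6 + 21))/5)/(18769 + 31839) = (-22299 + (⅖)*27*(-9 + 5*27))/50608 = (-22299 + (⅖)*27*(-9 + 135))*(1/50608) = (-22299 + (⅖)*27*126)*(1/50608) = (-22299 + 6804/5)*(1/50608) = -104691/5*1/50608 = -104691/253040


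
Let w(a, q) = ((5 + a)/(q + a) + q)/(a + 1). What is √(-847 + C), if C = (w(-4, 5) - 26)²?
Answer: 3*I*√7 ≈ 7.9373*I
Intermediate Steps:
w(a, q) = (q + (5 + a)/(a + q))/(1 + a) (w(a, q) = ((5 + a)/(a + q) + q)/(1 + a) = (q + (5 + a)/(a + q))/(1 + a))
C = 784 (C = ((5 - 4 + 5² - 4*5)/(-4 + 5 + (-4)² - 4*5) - 26)² = ((5 - 4 + 25 - 20)/(-4 + 5 + 16 - 20) - 26)² = (6/(-3) - 26)² = (-⅓*6 - 26)² = (-2 - 26)² = (-28)² = 784)
√(-847 + C) = √(-847 + 784) = √(-63) = 3*I*√7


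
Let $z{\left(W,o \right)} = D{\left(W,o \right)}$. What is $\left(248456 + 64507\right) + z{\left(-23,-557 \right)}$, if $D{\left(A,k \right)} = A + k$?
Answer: $312383$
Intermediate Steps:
$z{\left(W,o \right)} = W + o$
$\left(248456 + 64507\right) + z{\left(-23,-557 \right)} = \left(248456 + 64507\right) - 580 = 312963 - 580 = 312383$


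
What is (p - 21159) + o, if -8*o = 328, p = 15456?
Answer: -5744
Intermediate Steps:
o = -41 (o = -1/8*328 = -41)
(p - 21159) + o = (15456 - 21159) - 41 = -5703 - 41 = -5744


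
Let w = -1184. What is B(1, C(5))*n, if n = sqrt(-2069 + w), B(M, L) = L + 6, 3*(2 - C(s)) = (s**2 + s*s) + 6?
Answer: -32*I*sqrt(3253)/3 ≈ -608.37*I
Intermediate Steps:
C(s) = -2*s**2/3 (C(s) = 2 - ((s**2 + s*s) + 6)/3 = 2 - ((s**2 + s**2) + 6)/3 = 2 - (2*s**2 + 6)/3 = 2 - (6 + 2*s**2)/3 = 2 + (-2 - 2*s**2/3) = -2*s**2/3)
B(M, L) = 6 + L
n = I*sqrt(3253) (n = sqrt(-2069 - 1184) = sqrt(-3253) = I*sqrt(3253) ≈ 57.035*I)
B(1, C(5))*n = (6 - 2/3*5**2)*(I*sqrt(3253)) = (6 - 2/3*25)*(I*sqrt(3253)) = (6 - 50/3)*(I*sqrt(3253)) = -32*I*sqrt(3253)/3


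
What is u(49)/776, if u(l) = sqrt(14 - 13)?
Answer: 1/776 ≈ 0.0012887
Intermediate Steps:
u(l) = 1 (u(l) = sqrt(1) = 1)
u(49)/776 = 1/776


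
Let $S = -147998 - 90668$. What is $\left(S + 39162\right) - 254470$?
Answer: $-453974$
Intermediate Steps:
$S = -238666$ ($S = -147998 - 90668 = -238666$)
$\left(S + 39162\right) - 254470 = \left(-238666 + 39162\right) - 254470 = -199504 - 254470 = -453974$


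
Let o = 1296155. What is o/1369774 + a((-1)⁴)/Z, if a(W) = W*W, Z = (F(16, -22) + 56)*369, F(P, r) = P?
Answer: 2459829701/2599439688 ≈ 0.94629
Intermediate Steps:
Z = 26568 (Z = (16 + 56)*369 = 72*369 = 26568)
a(W) = W²
o/1369774 + a((-1)⁴)/Z = 1296155/1369774 + ((-1)⁴)²/26568 = 1296155*(1/1369774) + 1²*(1/26568) = 185165/195682 + 1*(1/26568) = 185165/195682 + 1/26568 = 2459829701/2599439688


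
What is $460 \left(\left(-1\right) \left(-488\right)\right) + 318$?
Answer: $224798$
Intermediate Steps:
$460 \left(\left(-1\right) \left(-488\right)\right) + 318 = 460 \cdot 488 + 318 = 224480 + 318 = 224798$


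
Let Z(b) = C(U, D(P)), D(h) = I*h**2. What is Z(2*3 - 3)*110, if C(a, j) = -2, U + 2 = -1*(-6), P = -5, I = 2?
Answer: -220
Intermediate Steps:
D(h) = 2*h**2
U = 4 (U = -2 - 1*(-6) = -2 + 6 = 4)
Z(b) = -2
Z(2*3 - 3)*110 = -2*110 = -220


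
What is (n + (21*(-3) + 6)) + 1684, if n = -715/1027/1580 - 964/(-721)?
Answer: 29308501953/17999044 ≈ 1628.3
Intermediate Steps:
n = 24057365/17999044 (n = -715*1/1027*(1/1580) - 964*(-1/721) = -55/79*1/1580 + 964/721 = -11/24964 + 964/721 = 24057365/17999044 ≈ 1.3366)
(n + (21*(-3) + 6)) + 1684 = (24057365/17999044 + (21*(-3) + 6)) + 1684 = (24057365/17999044 + (-63 + 6)) + 1684 = (24057365/17999044 - 57) + 1684 = -1001888143/17999044 + 1684 = 29308501953/17999044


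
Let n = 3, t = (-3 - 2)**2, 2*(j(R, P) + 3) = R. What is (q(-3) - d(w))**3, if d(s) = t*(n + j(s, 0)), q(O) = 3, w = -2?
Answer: 21952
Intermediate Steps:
j(R, P) = -3 + R/2
t = 25 (t = (-5)**2 = 25)
d(s) = 25*s/2 (d(s) = 25*(3 + (-3 + s/2)) = 25*(s/2) = 25*s/2)
(q(-3) - d(w))**3 = (3 - 25*(-2)/2)**3 = (3 - 1*(-25))**3 = (3 + 25)**3 = 28**3 = 21952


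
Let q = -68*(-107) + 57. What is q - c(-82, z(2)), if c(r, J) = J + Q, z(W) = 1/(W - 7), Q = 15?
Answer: 36591/5 ≈ 7318.2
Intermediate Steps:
q = 7333 (q = 7276 + 57 = 7333)
z(W) = 1/(-7 + W)
c(r, J) = 15 + J (c(r, J) = J + 15 = 15 + J)
q - c(-82, z(2)) = 7333 - (15 + 1/(-7 + 2)) = 7333 - (15 + 1/(-5)) = 7333 - (15 - 1/5) = 7333 - 1*74/5 = 7333 - 74/5 = 36591/5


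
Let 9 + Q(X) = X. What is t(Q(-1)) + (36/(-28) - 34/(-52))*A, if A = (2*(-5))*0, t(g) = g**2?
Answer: 100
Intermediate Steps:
Q(X) = -9 + X
A = 0 (A = -10*0 = 0)
t(Q(-1)) + (36/(-28) - 34/(-52))*A = (-9 - 1)**2 + (36/(-28) - 34/(-52))*0 = (-10)**2 + (36*(-1/28) - 34*(-1/52))*0 = 100 + (-9/7 + 17/26)*0 = 100 - 115/182*0 = 100 + 0 = 100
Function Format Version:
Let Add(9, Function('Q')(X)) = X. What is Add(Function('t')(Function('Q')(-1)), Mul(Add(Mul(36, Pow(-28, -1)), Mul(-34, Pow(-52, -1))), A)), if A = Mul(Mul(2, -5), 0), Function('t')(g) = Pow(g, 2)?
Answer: 100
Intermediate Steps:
Function('Q')(X) = Add(-9, X)
A = 0 (A = Mul(-10, 0) = 0)
Add(Function('t')(Function('Q')(-1)), Mul(Add(Mul(36, Pow(-28, -1)), Mul(-34, Pow(-52, -1))), A)) = Add(Pow(Add(-9, -1), 2), Mul(Add(Mul(36, Pow(-28, -1)), Mul(-34, Pow(-52, -1))), 0)) = Add(Pow(-10, 2), Mul(Add(Mul(36, Rational(-1, 28)), Mul(-34, Rational(-1, 52))), 0)) = Add(100, Mul(Add(Rational(-9, 7), Rational(17, 26)), 0)) = Add(100, Mul(Rational(-115, 182), 0)) = Add(100, 0) = 100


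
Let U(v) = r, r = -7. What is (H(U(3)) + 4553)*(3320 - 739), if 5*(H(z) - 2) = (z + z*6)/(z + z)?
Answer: 117582617/10 ≈ 1.1758e+7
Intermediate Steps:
U(v) = -7
H(z) = 27/10 (H(z) = 2 + ((z + z*6)/(z + z))/5 = 2 + ((z + 6*z)/((2*z)))/5 = 2 + ((7*z)*(1/(2*z)))/5 = 2 + (1/5)*(7/2) = 2 + 7/10 = 27/10)
(H(U(3)) + 4553)*(3320 - 739) = (27/10 + 4553)*(3320 - 739) = (45557/10)*2581 = 117582617/10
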